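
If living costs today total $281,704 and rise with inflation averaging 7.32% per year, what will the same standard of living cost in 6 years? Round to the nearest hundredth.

$430,404.69

Cumulative price-level factor: (1+7.32%)^6 ≈ 1.5278614880.
Multiplying $281,704 by the price-level factor gives the future nominal sum.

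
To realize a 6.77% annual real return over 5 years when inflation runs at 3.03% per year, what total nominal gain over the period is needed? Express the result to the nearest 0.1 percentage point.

Required annual nominal rate: (1+6.77%)(1+3.03%) − 1 = 10.005131%.
Cumulative over 5 years: (1 + 0.10005131)^5 − 1 ≈ 0.61089.

61.1%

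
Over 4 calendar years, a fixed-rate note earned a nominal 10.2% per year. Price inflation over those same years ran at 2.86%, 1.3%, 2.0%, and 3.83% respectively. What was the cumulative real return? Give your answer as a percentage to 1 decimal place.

Cumulative inflation factor: 1.0286 × 1.013 × 1.020 × 1.0383 ≈ 1.10352.
Nominal growth factor: 1.47478. Real growth factor = 1.47478 / 1.10352 ≈ 1.33643.
Total real return ≈ 33.6434%.

33.6%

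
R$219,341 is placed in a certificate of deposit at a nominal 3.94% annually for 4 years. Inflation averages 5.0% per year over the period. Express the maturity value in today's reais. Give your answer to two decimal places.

Nominal value at maturity: R$219,341 × (1 + 3.94%)^4 ≈ R$256,006.31.
Price-level factor over 4 years: (1 + 5.0%)^4 = 1.21550625.
The maturity value deflated by that factor is the answer in today's purchasing power.

R$210,617.02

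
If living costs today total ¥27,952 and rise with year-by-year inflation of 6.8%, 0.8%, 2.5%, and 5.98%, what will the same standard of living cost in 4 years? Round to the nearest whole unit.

Cumulative price-level factor: 1.068 × 1.008 × 1.025 × 1.0598 ≈ 1.1694443645.
Multiplying ¥27,952 by the price-level factor gives the future nominal sum.

¥32,688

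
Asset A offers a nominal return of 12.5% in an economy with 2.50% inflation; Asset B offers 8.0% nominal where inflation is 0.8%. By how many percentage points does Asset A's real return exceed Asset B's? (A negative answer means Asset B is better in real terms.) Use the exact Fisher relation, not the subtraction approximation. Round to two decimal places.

2.61

Asset A real return: 1.125/1.0250 − 1 = 9.756%.
Asset B real return: 1.080/1.008 − 1 = 7.143%.
Difference: 9.756 − 7.143 = 2.613 pp.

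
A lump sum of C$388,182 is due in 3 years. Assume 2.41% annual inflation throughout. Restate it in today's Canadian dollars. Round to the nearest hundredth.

Price-level factor over 3 years: (1 + 2.41%)^3 ≈ 1.0740564275.
Purchasing power today: C$388,182 divided by that factor.

C$361,416.77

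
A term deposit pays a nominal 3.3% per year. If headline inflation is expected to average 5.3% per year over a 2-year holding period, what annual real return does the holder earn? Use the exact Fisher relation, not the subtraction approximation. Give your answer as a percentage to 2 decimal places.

-1.90%

With constant rates the annual real return is the same each year: (1+3.3%)/(1+5.3%) − 1 = -0.01899.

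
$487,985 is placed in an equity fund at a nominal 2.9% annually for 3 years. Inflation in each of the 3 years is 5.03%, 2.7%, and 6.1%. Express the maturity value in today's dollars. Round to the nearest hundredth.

$464,572.40

Nominal value at maturity: $487,985 × (1 + 2.9%)^3 ≈ $531,682.78.
Price-level factor over 3 years: 1.0503 × 1.027 × 1.061 = 1.1444562441.
Dividing the nominal maturity value by the price-level factor gives the value in today's money.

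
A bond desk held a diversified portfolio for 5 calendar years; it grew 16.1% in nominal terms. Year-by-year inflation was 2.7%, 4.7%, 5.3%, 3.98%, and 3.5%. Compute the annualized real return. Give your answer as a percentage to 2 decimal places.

Cumulative inflation factor: 1.027 × 1.047 × 1.053 × 1.0398 × 1.035 ≈ 1.21853.
Nominal growth factor: 1.16100. Real growth factor = 1.16100 / 1.21853 ≈ 0.95279.
Annualized: 0.95279^(1/5) − 1 ≈ -0.00963.

-0.96%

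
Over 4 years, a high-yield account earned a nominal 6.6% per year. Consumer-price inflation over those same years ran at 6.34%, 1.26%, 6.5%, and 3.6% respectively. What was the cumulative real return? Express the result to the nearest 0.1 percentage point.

8.7%

Cumulative inflation factor: 1.0634 × 1.0126 × 1.065 × 1.036 ≈ 1.18808.
Nominal growth factor: 1.29130. Real growth factor = 1.29130 / 1.18808 ≈ 1.08689.
Total real return ≈ 8.6888%.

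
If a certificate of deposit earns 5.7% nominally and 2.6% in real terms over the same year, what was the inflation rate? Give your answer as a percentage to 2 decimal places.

3.02%

From (1+r_nom) = (1+r_real)(1+π), we get 1+π = (1 + 5.7%)/(1 + 2.6%) = 1.057/1.026 ≈ 1.03021.
So π ≈ 3.0214%.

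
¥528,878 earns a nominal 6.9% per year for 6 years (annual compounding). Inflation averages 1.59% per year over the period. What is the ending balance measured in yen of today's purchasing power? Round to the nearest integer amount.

¥717,986

Nominal value at maturity: ¥528,878 × (1 + 6.9%)^6 ≈ ¥789,263.
Price-level factor over 6 years: (1 + 1.59%)^6 ≈ 1.0992735084.
Dividing the nominal maturity value by the price-level factor gives the value in today's money.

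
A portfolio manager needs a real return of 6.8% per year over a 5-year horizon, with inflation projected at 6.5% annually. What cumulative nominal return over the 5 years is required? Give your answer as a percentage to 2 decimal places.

Required annual nominal rate: (1+6.8%)(1+6.5%) − 1 = 13.742%.
Cumulative over 5 years: (1 + 0.13742)^5 − 1 ≈ 0.90373.

90.37%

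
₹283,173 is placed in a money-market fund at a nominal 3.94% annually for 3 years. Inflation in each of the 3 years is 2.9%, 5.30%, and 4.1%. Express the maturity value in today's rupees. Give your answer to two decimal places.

Nominal value at maturity: ₹283,173 × (1 + 3.94%)^3 ≈ ₹317,980.13.
Price-level factor over 3 years: 1.029 × 1.0530 × 1.041 = 1.127962017.
The maturity value deflated by that factor is the answer in today's purchasing power.

₹281,906.77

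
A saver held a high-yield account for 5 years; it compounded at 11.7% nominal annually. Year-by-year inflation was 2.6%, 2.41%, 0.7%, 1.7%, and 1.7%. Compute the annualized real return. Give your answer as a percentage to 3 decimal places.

9.704%

Cumulative inflation factor: 1.026 × 1.0241 × 1.007 × 1.017 × 1.017 ≈ 1.09436.
Nominal growth factor: 1.73886. Real growth factor = 1.73886 / 1.09436 ≈ 1.58893.
Annualized: 1.58893^(1/5) − 1 ≈ 0.09704.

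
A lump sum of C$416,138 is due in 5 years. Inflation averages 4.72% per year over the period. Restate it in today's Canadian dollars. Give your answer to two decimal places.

C$330,437.41

Price-level factor over 5 years: (1 + 4.72%)^5 ≈ 1.2593549911.
Purchasing power today: C$416,138 divided by that factor.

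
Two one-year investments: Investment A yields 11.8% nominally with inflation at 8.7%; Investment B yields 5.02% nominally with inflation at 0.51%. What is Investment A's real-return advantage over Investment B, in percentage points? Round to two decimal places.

-1.64

Investment A real return: 1.118/1.087 − 1 = 2.852%.
Investment B real return: 1.0502/1.0051 − 1 = 4.487%.
Difference: 2.852 − 4.487 = -1.635 pp.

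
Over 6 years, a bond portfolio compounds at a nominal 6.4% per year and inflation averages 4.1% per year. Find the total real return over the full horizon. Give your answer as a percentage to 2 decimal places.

14.01%

The annual real rate is (1+6.4%)/(1+4.1%) − 1 = 2.2094%.
Compounded over 6 years: (1 + 0.022094)^6 − 1 ≈ 0.14011.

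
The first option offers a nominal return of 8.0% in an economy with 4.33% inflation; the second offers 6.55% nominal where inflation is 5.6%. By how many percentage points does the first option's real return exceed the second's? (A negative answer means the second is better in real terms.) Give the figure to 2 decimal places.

2.62

The first option real return: 1.080/1.0433 − 1 = 3.518%.
The second real return: 1.0655/1.056 − 1 = 0.900%.
Difference: 3.518 − 0.900 = 2.618 pp.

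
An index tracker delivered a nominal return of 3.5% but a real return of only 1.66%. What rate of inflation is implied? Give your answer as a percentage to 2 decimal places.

1.81%

From (1+r_nom) = (1+r_real)(1+π), we get 1+π = (1 + 3.5%)/(1 + 1.66%) = 1.035/1.0166 ≈ 1.01810.
So π ≈ 1.8100%.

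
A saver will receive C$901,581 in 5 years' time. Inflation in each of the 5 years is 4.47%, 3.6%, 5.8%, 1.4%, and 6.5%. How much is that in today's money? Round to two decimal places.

C$729,088.37

Price-level factor over 5 years: 1.0447 × 1.036 × 1.058 × 1.014 × 1.065 ≈ 1.2365867268.
Purchasing power today: C$901,581 divided by that factor.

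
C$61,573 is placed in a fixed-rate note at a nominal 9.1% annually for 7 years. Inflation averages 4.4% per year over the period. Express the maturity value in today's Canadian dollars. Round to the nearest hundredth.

C$83,803.10

Nominal value at maturity: C$61,573 × (1 + 9.1%)^7 ≈ C$113,282.69.
Price-level factor over 7 years: (1 + 4.4%)^7 ≈ 1.3517721377.
Dividing the nominal maturity value by the price-level factor gives the value in today's money.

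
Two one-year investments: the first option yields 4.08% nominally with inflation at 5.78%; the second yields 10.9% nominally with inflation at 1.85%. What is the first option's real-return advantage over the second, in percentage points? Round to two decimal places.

The first option real return: 1.0408/1.0578 − 1 = -1.607%.
The second real return: 1.109/1.0185 − 1 = 8.886%.
Difference: -1.607 − 8.886 = -10.493 pp.

-10.49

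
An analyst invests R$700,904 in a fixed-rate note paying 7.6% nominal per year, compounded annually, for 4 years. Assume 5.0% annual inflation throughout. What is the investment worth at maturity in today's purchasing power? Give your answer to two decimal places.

Nominal value at maturity: R$700,904 × (1 + 7.6%)^4 ≈ R$939,523.45.
Price-level factor over 4 years: (1 + 5.0%)^4 = 1.21550625.
The maturity value deflated by that factor is the answer in today's purchasing power.

R$772,948.27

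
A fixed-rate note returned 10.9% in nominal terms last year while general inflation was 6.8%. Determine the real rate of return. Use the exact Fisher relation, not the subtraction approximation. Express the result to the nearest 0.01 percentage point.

Real return via the Fisher equation: (1 + 10.9%)/(1 + 6.8%) − 1 = 1.109/1.068 − 1 ≈ 0.03839.

3.84%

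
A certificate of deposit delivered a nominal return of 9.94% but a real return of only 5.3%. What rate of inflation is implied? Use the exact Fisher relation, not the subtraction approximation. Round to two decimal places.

4.41%

From (1+r_nom) = (1+r_real)(1+π), we get 1+π = (1 + 9.94%)/(1 + 5.3%) = 1.0994/1.053 ≈ 1.04406.
So π ≈ 4.4065%.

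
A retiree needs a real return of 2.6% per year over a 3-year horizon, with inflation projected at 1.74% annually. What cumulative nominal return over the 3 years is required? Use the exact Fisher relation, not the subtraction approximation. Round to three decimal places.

Required annual nominal rate: (1+2.6%)(1+1.74%) − 1 = 4.38524%.
Cumulative over 3 years: (1 + 0.0438524)^3 − 1 ≈ 0.13741.

13.741%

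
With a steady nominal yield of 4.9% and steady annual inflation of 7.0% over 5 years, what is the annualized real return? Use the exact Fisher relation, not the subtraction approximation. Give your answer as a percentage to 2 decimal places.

With constant rates the annual real return is the same each year: (1+4.9%)/(1+7.0%) − 1 = -0.01963.

-1.96%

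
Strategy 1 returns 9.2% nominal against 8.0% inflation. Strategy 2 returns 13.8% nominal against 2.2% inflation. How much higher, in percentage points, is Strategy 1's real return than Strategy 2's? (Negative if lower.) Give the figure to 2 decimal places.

-10.24

Strategy 1 real return: 1.092/1.080 − 1 = 1.111%.
Strategy 2 real return: 1.138/1.022 − 1 = 11.350%.
Difference: 1.111 − 11.350 = -10.239 pp.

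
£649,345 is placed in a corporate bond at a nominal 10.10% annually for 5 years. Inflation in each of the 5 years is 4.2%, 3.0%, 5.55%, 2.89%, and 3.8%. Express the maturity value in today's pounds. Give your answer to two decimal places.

Nominal value at maturity: £649,345 × (1 + 10.10%)^5 ≈ £1,050,538.80.
Price-level factor over 5 years: 1.042 × 1.030 × 1.0555 × 1.0289 × 1.038 ≈ 1.2098560542.
Dividing the nominal maturity value by the price-level factor gives the value in today's money.

£868,317.18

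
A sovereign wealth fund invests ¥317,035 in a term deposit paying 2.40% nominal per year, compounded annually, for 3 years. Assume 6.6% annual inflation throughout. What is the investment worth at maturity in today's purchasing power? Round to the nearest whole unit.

¥281,019

Nominal value at maturity: ¥317,035 × (1 + 2.40%)^3 ≈ ¥340,414.
Price-level factor over 3 years: (1 + 6.6%)^3 = 1.211355496.
Dividing the nominal maturity value by the price-level factor gives the value in today's money.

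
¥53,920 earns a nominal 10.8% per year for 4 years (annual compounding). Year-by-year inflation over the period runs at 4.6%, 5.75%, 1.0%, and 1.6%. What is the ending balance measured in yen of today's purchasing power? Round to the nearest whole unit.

¥71,595

Nominal value at maturity: ¥53,920 × (1 + 10.8%)^4 ≈ ¥81,266.
Price-level factor over 4 years: 1.046 × 1.0575 × 1.010 × 1.016 = 1.1350817532.
Dividing the nominal maturity value by the price-level factor gives the value in today's money.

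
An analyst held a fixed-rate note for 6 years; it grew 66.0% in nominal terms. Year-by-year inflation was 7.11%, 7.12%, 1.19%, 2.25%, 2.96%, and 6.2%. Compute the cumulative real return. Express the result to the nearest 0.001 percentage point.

27.883%

Cumulative inflation factor: 1.0711 × 1.0712 × 1.0119 × 1.0225 × 1.0296 × 1.062 ≈ 1.29806.
Nominal growth factor: 1.66000. Real growth factor = 1.66000 / 1.29806 ≈ 1.27883.
Total real return ≈ 27.8832%.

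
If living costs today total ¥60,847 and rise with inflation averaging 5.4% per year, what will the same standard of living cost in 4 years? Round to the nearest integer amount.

¥75,093

Cumulative price-level factor: (1+5.4%)^4 ≈ 1.2341343591.
The nominal amount required is ¥60,847 scaled up by that factor.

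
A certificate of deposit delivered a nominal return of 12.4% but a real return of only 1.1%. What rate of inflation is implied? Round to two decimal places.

From (1+r_nom) = (1+r_real)(1+π), we get 1+π = (1 + 12.4%)/(1 + 1.1%) = 1.124/1.011 ≈ 1.11177.
So π ≈ 11.1771%.

11.18%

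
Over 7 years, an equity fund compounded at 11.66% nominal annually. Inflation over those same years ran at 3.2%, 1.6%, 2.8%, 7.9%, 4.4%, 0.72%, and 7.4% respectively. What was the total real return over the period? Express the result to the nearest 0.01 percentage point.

64.77%

Cumulative inflation factor: 1.032 × 1.016 × 1.028 × 1.079 × 1.044 × 1.0072 × 1.074 ≈ 1.31343.
Nominal growth factor: 2.16413. Real growth factor = 2.16413 / 1.31343 ≈ 1.64769.
Total real return ≈ 64.7688%.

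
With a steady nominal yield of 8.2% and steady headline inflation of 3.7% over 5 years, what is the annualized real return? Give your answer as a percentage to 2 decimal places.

With constant rates the annual real return is the same each year: (1+8.2%)/(1+3.7%) − 1 = 0.04339.

4.34%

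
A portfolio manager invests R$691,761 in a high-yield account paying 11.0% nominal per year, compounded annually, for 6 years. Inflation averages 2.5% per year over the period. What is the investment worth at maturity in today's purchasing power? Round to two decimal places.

Nominal value at maturity: R$691,761 × (1 + 11.0%)^6 ≈ R$1,293,879.84.
Price-level factor over 6 years: (1 + 2.5%)^6 ≈ 1.1596934182.
Dividing the nominal maturity value by the price-level factor gives the value in today's money.

R$1,115,708.53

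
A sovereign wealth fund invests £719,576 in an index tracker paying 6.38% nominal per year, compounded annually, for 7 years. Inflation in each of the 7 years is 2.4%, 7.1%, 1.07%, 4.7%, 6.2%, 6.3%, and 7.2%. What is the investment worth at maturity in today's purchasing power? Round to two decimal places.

£789,924.58

Nominal value at maturity: £719,576 × (1 + 6.38%)^7 ≈ £1,109,421.48.
Price-level factor over 7 years: 1.024 × 1.071 × 1.0107 × 1.047 × 1.062 × 1.063 × 1.072 ≈ 1.4044650668.
The maturity value deflated by that factor is the answer in today's purchasing power.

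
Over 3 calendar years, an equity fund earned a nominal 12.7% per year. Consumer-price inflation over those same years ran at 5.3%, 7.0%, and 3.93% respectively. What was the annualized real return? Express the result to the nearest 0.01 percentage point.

6.92%

Cumulative inflation factor: 1.053 × 1.070 × 1.0393 ≈ 1.17099.
Nominal growth factor: 1.43144. Real growth factor = 1.43144 / 1.17099 ≈ 1.22242.
Annualized: 1.22242^(1/3) − 1 ≈ 0.06923.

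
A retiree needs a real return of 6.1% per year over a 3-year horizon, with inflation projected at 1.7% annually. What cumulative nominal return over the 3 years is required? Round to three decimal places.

25.635%

Required annual nominal rate: (1+6.1%)(1+1.7%) − 1 = 7.9037%.
Cumulative over 3 years: (1 + 0.079037)^3 − 1 ≈ 0.25635.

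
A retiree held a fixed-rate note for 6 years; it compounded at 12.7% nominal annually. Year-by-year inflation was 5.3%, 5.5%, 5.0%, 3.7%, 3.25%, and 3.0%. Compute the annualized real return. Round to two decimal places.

Cumulative inflation factor: 1.053 × 1.055 × 1.050 × 1.037 × 1.0325 × 1.030 ≈ 1.28640.
Nominal growth factor: 2.04901. Real growth factor = 2.04901 / 1.28640 ≈ 1.59282.
Annualized: 1.59282^(1/6) − 1 ≈ 0.08067.

8.07%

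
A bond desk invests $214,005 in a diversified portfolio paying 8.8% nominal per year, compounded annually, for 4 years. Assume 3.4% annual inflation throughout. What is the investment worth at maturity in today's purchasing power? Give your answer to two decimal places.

$262,335.67

Nominal value at maturity: $214,005 × (1 + 8.8%)^4 ≈ $299,874.48.
Price-level factor over 4 years: (1 + 3.4%)^4 ≈ 1.1430945523.
The maturity value deflated by that factor is the answer in today's purchasing power.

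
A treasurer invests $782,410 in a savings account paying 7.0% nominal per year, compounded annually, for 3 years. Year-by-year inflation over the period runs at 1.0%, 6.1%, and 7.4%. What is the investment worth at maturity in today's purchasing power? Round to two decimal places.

Nominal value at maturity: $782,410 × (1 + 7.0%)^3 ≈ $958,485.89.
Price-level factor over 3 years: 1.010 × 1.061 × 1.074 = 1.15090914.
Dividing the nominal maturity value by the price-level factor gives the value in today's money.

$832,807.61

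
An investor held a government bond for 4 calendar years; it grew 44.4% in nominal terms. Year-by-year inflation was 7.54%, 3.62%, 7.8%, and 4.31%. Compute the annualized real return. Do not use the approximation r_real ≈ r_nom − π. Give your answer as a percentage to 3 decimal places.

3.610%

Cumulative inflation factor: 1.0754 × 1.0362 × 1.078 × 1.0431 ≈ 1.25302.
Nominal growth factor: 1.44400. Real growth factor = 1.44400 / 1.25302 ≈ 1.15241.
Annualized: 1.15241^(1/4) − 1 ≈ 0.03610.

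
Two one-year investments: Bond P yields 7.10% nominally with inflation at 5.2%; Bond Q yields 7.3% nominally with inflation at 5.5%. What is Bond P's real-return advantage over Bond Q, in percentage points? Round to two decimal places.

0.10

Bond P real return: 1.0710/1.052 − 1 = 1.806%.
Bond Q real return: 1.073/1.055 − 1 = 1.706%.
Difference: 1.806 − 1.706 = 0.100 pp.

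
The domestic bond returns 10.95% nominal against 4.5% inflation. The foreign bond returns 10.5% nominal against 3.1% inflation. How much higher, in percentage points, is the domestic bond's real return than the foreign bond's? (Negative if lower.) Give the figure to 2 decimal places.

The domestic bond real return: 1.1095/1.045 − 1 = 6.172%.
The foreign bond real return: 1.105/1.031 − 1 = 7.177%.
Difference: 6.172 − 7.177 = -1.005 pp.

-1.01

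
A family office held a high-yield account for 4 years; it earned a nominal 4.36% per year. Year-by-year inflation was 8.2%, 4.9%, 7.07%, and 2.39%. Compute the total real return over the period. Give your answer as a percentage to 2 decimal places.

-4.67%

Cumulative inflation factor: 1.082 × 1.049 × 1.0707 × 1.0239 ≈ 1.24431.
Nominal growth factor: 1.18614. Real growth factor = 1.18614 / 1.24431 ≈ 0.95325.
Total real return ≈ -4.6747%.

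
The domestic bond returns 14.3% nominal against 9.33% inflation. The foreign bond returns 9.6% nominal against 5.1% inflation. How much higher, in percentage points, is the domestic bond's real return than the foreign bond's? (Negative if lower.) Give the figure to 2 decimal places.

0.26

The domestic bond real return: 1.143/1.0933 − 1 = 4.546%.
The foreign bond real return: 1.096/1.051 − 1 = 4.282%.
Difference: 4.546 − 4.282 = 0.264 pp.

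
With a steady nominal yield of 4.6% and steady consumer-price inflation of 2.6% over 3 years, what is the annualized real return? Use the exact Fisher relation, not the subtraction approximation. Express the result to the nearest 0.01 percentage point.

1.95%

With constant rates the annual real return is the same each year: (1+4.6%)/(1+2.6%) − 1 = 0.01949.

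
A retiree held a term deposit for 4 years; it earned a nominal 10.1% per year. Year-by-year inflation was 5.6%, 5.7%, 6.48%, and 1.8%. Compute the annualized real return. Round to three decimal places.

4.978%

Cumulative inflation factor: 1.056 × 1.057 × 1.0648 × 1.018 ≈ 1.20991.
Nominal growth factor: 1.46943. Real growth factor = 1.46943 / 1.20991 ≈ 1.21449.
Annualized: 1.21449^(1/4) − 1 ≈ 0.04978.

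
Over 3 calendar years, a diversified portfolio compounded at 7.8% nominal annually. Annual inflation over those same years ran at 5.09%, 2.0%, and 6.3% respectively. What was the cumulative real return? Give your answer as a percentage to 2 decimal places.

9.94%

Cumulative inflation factor: 1.0509 × 1.020 × 1.063 ≈ 1.13945.
Nominal growth factor: 1.25273. Real growth factor = 1.25273 / 1.13945 ≈ 1.09941.
Total real return ≈ 9.9414%.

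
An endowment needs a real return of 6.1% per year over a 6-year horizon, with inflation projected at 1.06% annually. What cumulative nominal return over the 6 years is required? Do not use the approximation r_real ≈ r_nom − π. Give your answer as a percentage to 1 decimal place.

52.0%

Required annual nominal rate: (1+6.1%)(1+1.06%) − 1 = 7.22466%.
Cumulative over 6 years: (1 + 0.0722466)^6 − 1 ≈ 0.51974.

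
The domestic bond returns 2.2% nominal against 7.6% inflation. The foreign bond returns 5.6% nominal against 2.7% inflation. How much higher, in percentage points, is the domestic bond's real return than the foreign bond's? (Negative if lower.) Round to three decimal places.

The domestic bond real return: 1.022/1.076 − 1 = -5.0186%.
The foreign bond real return: 1.056/1.027 − 1 = 2.8238%.
Difference: -5.0186 − 2.8238 = -7.8424 pp.

-7.842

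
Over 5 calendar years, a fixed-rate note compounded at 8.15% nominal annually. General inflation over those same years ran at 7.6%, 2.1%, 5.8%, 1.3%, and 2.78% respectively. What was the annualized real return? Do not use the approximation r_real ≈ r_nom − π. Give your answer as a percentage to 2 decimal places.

Cumulative inflation factor: 1.076 × 1.021 × 1.058 × 1.013 × 1.0278 ≈ 1.21016.
Nominal growth factor: 1.47956. Real growth factor = 1.47956 / 1.21016 ≈ 1.22262.
Annualized: 1.22262^(1/5) − 1 ≈ 0.04102.

4.10%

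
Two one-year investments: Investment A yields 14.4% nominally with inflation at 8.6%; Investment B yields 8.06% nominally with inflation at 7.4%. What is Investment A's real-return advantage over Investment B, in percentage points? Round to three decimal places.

Investment A real return: 1.144/1.086 − 1 = 5.3407%.
Investment B real return: 1.0806/1.074 − 1 = 0.6145%.
Difference: 5.3407 − 0.6145 = 4.7262 pp.

4.726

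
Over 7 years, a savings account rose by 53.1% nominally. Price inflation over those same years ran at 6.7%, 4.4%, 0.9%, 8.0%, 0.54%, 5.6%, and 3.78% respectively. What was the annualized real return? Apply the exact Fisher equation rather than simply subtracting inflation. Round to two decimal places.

Cumulative inflation factor: 1.067 × 1.044 × 1.009 × 1.080 × 1.0054 × 1.056 × 1.0378 ≈ 1.33751.
Nominal growth factor: 1.53100. Real growth factor = 1.53100 / 1.33751 ≈ 1.14467.
Annualized: 1.14467^(1/7) − 1 ≈ 0.01949.

1.95%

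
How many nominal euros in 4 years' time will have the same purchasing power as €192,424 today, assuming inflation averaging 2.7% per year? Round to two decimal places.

€214,062.71

Cumulative price-level factor: (1+2.7%)^4 ≈ 1.1124532634.
The nominal amount required is €192,424 scaled up by that factor.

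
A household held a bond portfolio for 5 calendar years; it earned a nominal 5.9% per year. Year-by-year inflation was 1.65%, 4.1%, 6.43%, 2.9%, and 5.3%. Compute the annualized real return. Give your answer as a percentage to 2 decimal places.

1.77%

Cumulative inflation factor: 1.0165 × 1.041 × 1.0643 × 1.029 × 1.053 ≈ 1.22030.
Nominal growth factor: 1.33193. Real growth factor = 1.33193 / 1.22030 ≈ 1.09148.
Annualized: 1.09148^(1/5) − 1 ≈ 0.01766.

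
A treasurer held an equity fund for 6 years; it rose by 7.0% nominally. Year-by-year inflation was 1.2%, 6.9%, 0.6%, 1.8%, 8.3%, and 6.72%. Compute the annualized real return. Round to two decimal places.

-2.95%

Cumulative inflation factor: 1.012 × 1.069 × 1.006 × 1.018 × 1.083 × 1.0672 ≈ 1.28050.
Nominal growth factor: 1.07000. Real growth factor = 1.07000 / 1.28050 ≈ 0.83561.
Annualized: 0.83561^(1/6) − 1 ≈ -0.02949.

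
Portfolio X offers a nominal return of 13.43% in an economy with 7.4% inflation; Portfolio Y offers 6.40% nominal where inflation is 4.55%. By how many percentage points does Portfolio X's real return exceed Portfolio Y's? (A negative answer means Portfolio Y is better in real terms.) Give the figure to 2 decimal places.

Portfolio X real return: 1.1343/1.074 − 1 = 5.615%.
Portfolio Y real return: 1.0640/1.0455 − 1 = 1.769%.
Difference: 5.615 − 1.769 = 3.846 pp.

3.85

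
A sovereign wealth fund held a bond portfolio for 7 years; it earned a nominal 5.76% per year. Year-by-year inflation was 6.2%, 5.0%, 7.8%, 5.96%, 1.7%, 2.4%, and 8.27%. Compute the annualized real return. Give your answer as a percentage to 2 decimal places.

0.43%

Cumulative inflation factor: 1.062 × 1.050 × 1.078 × 1.0596 × 1.017 × 1.024 × 1.0827 ≈ 1.43616.
Nominal growth factor: 1.47996. Real growth factor = 1.47996 / 1.43616 ≈ 1.03050.
Annualized: 1.03050^(1/7) − 1 ≈ 0.00430.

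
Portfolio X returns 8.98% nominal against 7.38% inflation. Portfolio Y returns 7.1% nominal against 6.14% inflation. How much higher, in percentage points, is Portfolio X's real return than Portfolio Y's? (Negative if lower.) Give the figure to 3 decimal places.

Portfolio X real return: 1.0898/1.0738 − 1 = 1.4900%.
Portfolio Y real return: 1.071/1.0614 − 1 = 0.9045%.
Difference: 1.4900 − 0.9045 = 0.5855 pp.

0.586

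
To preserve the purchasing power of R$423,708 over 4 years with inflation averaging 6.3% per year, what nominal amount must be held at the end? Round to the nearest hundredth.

Cumulative price-level factor: (1+6.3%)^4 ≈ 1.2768299410.
The nominal amount required is R$423,708 scaled up by that factor.

R$541,003.06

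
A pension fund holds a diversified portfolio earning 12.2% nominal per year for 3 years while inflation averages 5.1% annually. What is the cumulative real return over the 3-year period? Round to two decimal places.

The annual real rate is (1+12.2%)/(1+5.1%) − 1 = 6.7555%.
Compounded over 3 years: (1 + 0.067555)^3 − 1 ≈ 0.21666.

21.67%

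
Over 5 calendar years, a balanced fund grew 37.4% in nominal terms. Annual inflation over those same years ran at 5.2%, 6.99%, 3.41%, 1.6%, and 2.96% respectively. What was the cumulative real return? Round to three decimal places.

Cumulative inflation factor: 1.052 × 1.0699 × 1.0341 × 1.016 × 1.0296 ≈ 1.21754.
Nominal growth factor: 1.37400. Real growth factor = 1.37400 / 1.21754 ≈ 1.12850.
Total real return ≈ 12.8504%.

12.850%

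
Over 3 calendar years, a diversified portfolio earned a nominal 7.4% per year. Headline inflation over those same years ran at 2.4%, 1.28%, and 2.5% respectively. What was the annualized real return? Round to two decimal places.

Cumulative inflation factor: 1.024 × 1.0128 × 1.025 ≈ 1.06303.
Nominal growth factor: 1.23883. Real growth factor = 1.23883 / 1.06303 ≈ 1.16537.
Annualized: 1.16537^(1/3) − 1 ≈ 0.05234.

5.23%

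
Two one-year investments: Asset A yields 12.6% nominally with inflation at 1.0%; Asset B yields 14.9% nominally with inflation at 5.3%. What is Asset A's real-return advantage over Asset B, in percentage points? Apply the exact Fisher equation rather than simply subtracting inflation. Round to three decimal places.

Asset A real return: 1.126/1.010 − 1 = 11.4851%.
Asset B real return: 1.149/1.053 − 1 = 9.1168%.
Difference: 11.4851 − 9.1168 = 2.3683 pp.

2.368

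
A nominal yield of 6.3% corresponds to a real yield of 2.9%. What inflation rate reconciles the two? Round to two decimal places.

From (1+r_nom) = (1+r_real)(1+π), we get 1+π = (1 + 6.3%)/(1 + 2.9%) = 1.063/1.029 ≈ 1.03304.
So π ≈ 3.3042%.

3.30%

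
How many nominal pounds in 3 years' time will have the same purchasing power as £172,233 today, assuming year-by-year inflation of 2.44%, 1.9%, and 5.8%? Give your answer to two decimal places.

£190,215.45

Cumulative price-level factor: 1.0244 × 1.019 × 1.058 = 1.1044076888.
Multiplying £172,233 by the price-level factor gives the future nominal sum.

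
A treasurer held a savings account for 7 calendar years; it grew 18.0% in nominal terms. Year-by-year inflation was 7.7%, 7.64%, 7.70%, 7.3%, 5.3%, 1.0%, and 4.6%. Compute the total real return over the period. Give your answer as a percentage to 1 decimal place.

Cumulative inflation factor: 1.077 × 1.0764 × 1.0770 × 1.073 × 1.053 × 1.010 × 1.046 ≈ 1.49034.
Nominal growth factor: 1.18000. Real growth factor = 1.18000 / 1.49034 ≈ 0.79176.
Total real return ≈ -20.8236%.

-20.8%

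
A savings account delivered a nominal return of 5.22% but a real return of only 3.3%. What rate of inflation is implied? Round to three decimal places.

From (1+r_nom) = (1+r_real)(1+π), we get 1+π = (1 + 5.22%)/(1 + 3.3%) = 1.0522/1.033 ≈ 1.01859.
So π ≈ 1.8587%.

1.859%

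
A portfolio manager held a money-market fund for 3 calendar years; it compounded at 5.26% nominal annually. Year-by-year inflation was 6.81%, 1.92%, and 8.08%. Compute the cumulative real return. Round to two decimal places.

Cumulative inflation factor: 1.0681 × 1.0192 × 1.0808 ≈ 1.17657.
Nominal growth factor: 1.16625. Real growth factor = 1.16625 / 1.17657 ≈ 0.99123.
Total real return ≈ -0.8772%.

-0.88%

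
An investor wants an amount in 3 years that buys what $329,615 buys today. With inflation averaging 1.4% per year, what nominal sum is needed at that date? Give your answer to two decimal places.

Cumulative price-level factor: (1+1.4%)^3 = 1.042590744.
The nominal amount required is $329,615 scaled up by that factor.

$343,653.55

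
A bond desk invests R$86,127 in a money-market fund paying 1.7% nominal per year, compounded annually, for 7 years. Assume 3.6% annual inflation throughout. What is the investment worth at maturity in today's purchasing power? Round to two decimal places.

R$75,660.24

Nominal value at maturity: R$86,127 × (1 + 1.7%)^7 ≈ R$96,913.88.
Price-level factor over 7 years: (1 + 3.6%)^7 ≈ 1.2809090317.
Dividing the nominal maturity value by the price-level factor gives the value in today's money.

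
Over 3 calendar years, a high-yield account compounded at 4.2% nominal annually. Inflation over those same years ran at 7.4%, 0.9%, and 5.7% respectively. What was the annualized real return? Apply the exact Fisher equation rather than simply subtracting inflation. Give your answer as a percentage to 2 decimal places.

-0.41%

Cumulative inflation factor: 1.074 × 1.009 × 1.057 ≈ 1.14543.
Nominal growth factor: 1.13137. Real growth factor = 1.13137 / 1.14543 ≈ 0.98772.
Annualized: 0.98772^(1/3) − 1 ≈ -0.00411.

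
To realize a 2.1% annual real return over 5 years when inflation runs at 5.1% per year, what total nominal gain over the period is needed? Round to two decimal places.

Required annual nominal rate: (1+2.1%)(1+5.1%) − 1 = 7.3071%.
Cumulative over 5 years: (1 + 0.073071)^5 − 1 ≈ 0.42279.

42.28%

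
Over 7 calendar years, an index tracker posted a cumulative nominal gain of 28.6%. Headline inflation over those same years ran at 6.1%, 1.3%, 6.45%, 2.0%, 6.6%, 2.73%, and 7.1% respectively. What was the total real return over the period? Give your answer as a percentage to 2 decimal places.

Cumulative inflation factor: 1.061 × 1.013 × 1.0645 × 1.020 × 1.066 × 1.0273 × 1.071 ≈ 1.36872.
Nominal growth factor: 1.28600. Real growth factor = 1.28600 / 1.36872 ≈ 0.93956.
Total real return ≈ -6.0436%.

-6.04%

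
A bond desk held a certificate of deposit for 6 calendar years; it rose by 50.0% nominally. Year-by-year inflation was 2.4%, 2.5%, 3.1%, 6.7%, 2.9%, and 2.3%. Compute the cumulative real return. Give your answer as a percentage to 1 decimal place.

Cumulative inflation factor: 1.024 × 1.025 × 1.031 × 1.067 × 1.029 × 1.023 ≈ 1.21545.
Nominal growth factor: 1.50000. Real growth factor = 1.50000 / 1.21545 ≈ 1.23411.
Total real return ≈ 23.4109%.

23.4%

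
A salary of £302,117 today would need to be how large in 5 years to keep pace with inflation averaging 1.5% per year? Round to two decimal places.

Cumulative price-level factor: (1+1.5%)^5 ≈ 1.0772840039.
The nominal amount required is £302,117 scaled up by that factor.

£325,465.81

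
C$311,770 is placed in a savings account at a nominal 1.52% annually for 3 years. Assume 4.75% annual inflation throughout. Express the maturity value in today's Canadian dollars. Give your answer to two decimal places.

Nominal value at maturity: C$311,770 × (1 + 1.52%)^3 ≈ C$326,203.90.
Price-level factor over 3 years: (1 + 4.75%)^3 ≈ 1.1493759219.
The maturity value deflated by that factor is the answer in today's purchasing power.

C$283,809.58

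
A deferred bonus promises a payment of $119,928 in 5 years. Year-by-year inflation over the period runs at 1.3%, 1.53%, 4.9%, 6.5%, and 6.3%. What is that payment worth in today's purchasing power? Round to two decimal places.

$98,188.00

Price-level factor over 5 years: 1.013 × 1.0153 × 1.049 × 1.065 × 1.063 ≈ 1.2214120268.
Purchasing power today: $119,928 divided by that factor.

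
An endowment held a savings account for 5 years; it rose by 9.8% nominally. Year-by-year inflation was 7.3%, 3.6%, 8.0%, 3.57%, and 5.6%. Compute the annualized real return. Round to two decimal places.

-3.51%

Cumulative inflation factor: 1.073 × 1.036 × 1.080 × 1.0357 × 1.056 ≈ 1.31305.
Nominal growth factor: 1.09800. Real growth factor = 1.09800 / 1.31305 ≈ 0.83622.
Annualized: 0.83622^(1/5) − 1 ≈ -0.03514.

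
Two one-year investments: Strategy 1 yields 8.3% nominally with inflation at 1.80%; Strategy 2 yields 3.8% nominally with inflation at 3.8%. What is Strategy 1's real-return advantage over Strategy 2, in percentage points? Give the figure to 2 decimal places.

Strategy 1 real return: 1.083/1.0180 − 1 = 6.385%.
Strategy 2 real return: 1.038/1.038 − 1 = 0.000%.
Difference: 6.385 − 0.000 = 6.385 pp.

6.39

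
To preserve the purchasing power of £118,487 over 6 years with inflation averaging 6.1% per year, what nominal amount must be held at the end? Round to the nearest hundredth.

Cumulative price-level factor: (1+6.1%)^6 ≈ 1.4265674267.
The nominal amount required is £118,487 scaled up by that factor.

£169,029.69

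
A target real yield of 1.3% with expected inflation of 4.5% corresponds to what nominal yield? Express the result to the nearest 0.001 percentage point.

By the Fisher equation, 1 + r_nom = (1 + 1.3%)(1 + 4.5%) = 1.013 × 1.045 = 1.058585.
So r_nom = 5.8585%.

5.859%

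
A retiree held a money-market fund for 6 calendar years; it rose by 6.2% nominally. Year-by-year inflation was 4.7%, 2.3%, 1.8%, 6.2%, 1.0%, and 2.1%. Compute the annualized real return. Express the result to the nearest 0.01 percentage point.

Cumulative inflation factor: 1.047 × 1.023 × 1.018 × 1.062 × 1.010 × 1.021 ≈ 1.19410.
Nominal growth factor: 1.06200. Real growth factor = 1.06200 / 1.19410 ≈ 0.88937.
Annualized: 0.88937^(1/6) − 1 ≈ -0.01935.

-1.94%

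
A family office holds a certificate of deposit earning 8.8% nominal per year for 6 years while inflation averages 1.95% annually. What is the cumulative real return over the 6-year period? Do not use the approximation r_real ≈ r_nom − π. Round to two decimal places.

47.72%

The annual real rate is (1+8.8%)/(1+1.95%) − 1 = 6.7190%.
Compounded over 6 years: (1 + 0.067190)^6 − 1 ≈ 0.47724.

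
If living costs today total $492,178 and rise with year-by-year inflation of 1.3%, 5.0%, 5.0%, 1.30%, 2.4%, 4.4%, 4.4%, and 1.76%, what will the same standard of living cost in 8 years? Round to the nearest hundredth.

Cumulative price-level factor: 1.013 × 1.050 × 1.050 × 1.0130 × 1.024 × 1.044 × 1.044 × 1.0176 ≈ 1.2849183790.
The nominal amount required is $492,178 scaled up by that factor.

$632,408.56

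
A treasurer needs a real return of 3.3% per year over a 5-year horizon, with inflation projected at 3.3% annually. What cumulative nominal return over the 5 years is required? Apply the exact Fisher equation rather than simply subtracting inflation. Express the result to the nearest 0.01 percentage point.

Required annual nominal rate: (1+3.3%)(1+3.3%) − 1 = 6.7089%.
Cumulative over 5 years: (1 + 0.067089)^5 − 1 ≈ 0.38358.

38.36%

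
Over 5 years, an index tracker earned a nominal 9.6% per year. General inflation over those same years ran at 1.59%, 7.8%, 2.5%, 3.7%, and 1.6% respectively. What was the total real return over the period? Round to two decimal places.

33.72%

Cumulative inflation factor: 1.0159 × 1.078 × 1.025 × 1.037 × 1.016 ≈ 1.18268.
Nominal growth factor: 1.58144. Real growth factor = 1.58144 / 1.18268 ≈ 1.33717.
Total real return ≈ 33.7170%.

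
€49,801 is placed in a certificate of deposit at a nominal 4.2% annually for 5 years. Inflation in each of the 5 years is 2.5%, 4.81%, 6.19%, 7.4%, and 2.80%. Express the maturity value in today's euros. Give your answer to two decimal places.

€48,570.11

Nominal value at maturity: €49,801 × (1 + 4.2%)^5 ≈ €61,175.38.
Price-level factor over 5 years: 1.025 × 1.0481 × 1.0619 × 1.074 × 1.0280 ≈ 1.2595273523.
The maturity value deflated by that factor is the answer in today's purchasing power.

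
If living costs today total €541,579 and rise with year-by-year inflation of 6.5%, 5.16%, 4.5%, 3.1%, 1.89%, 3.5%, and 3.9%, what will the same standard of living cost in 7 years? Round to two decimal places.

Cumulative price-level factor: 1.065 × 1.0516 × 1.045 × 1.031 × 1.0189 × 1.035 × 1.039 ≈ 1.3220948105.
The nominal amount required is €541,579 scaled up by that factor.

€716,018.79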